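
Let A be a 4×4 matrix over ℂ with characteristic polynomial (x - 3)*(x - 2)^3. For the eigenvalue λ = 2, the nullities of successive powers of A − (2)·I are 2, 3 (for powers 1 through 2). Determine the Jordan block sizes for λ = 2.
Block sizes for λ = 2: [2, 1]

From the dimensions of kernels of powers, the number of Jordan blocks of size at least j is d_j − d_{j−1} where d_j = dim ker(N^j) (with d_0 = 0). Computing the differences gives [2, 1].
The number of blocks of size exactly k is (#blocks of size ≥ k) − (#blocks of size ≥ k + 1), so the partition is: 1 block(s) of size 1, 1 block(s) of size 2.
In nonincreasing order the block sizes are [2, 1].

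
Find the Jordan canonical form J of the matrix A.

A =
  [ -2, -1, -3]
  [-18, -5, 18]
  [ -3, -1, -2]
J_2(-5) ⊕ J_1(1)

The characteristic polynomial is
  det(x·I − A) = x^3 + 9*x^2 + 15*x - 25 = (x - 1)*(x + 5)^2

Eigenvalues and multiplicities (the geometric multiplicity of λ is n − rank(A − λI), which equals the number of Jordan blocks for λ):
  λ = -5: algebraic multiplicity = 2, geometric multiplicity = 1
  λ = 1: algebraic multiplicity = 1, geometric multiplicity = 1

Determining the block sizes for each eigenvalue:
  λ = -5: one block (gm = 1), so the single block has size am = 2 → block sizes [2]
  λ = 1: one block (gm = 1), so the single block has size am = 1 → block sizes [1]

Assembling the blocks gives a Jordan form
J =
  [-5,  1, 0]
  [ 0, -5, 0]
  [ 0,  0, 1]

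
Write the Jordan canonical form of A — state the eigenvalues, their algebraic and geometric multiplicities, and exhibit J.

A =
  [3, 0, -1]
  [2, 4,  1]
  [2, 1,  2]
J_3(3)

The characteristic polynomial is
  det(x·I − A) = x^3 - 9*x^2 + 27*x - 27 = (x - 3)^3

Eigenvalues and multiplicities (the geometric multiplicity of λ is n − rank(A − λI), which equals the number of Jordan blocks for λ):
  λ = 3: algebraic multiplicity = 3, geometric multiplicity = 1

Determining the block sizes for each eigenvalue:
  λ = 3: one block (gm = 1), so the single block has size am = 3 → block sizes [3]

Assembling the blocks gives a Jordan form
J =
  [3, 1, 0]
  [0, 3, 1]
  [0, 0, 3]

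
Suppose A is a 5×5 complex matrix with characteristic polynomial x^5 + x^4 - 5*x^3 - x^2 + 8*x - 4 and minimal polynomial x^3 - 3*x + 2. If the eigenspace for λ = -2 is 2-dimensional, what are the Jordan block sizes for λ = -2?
Block sizes for λ = -2: [1, 1]

Step 1 — from the characteristic polynomial, algebraic multiplicity of λ = -2 is 2. From dim ker(A − (-2)·I) = 2, there are exactly 2 Jordan blocks for λ = -2.
Step 2 — from the minimal polynomial, the factor (x + 2) tells us the largest block for λ = -2 has size 1.
Step 3 — with total size 2, 2 blocks, and largest block 1, the block sizes (in nonincreasing order) are [1, 1].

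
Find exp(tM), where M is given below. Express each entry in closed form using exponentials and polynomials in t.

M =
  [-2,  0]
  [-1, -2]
e^{tM} =
  [exp(-2*t), 0]
  [-t*exp(-2*t), exp(-2*t)]

Strategy: write M = P · J · P⁻¹ where J is a Jordan canonical form, so e^{tM} = P · e^{tJ} · P⁻¹, and e^{tJ} can be computed block-by-block.

M has Jordan form
J =
  [-2,  1]
  [ 0, -2]
(up to reordering of blocks).

Per-block formulas:
  For a 2×2 Jordan block J_2(-2): exp(t · J_2(-2)) = e^(-2t)·(I + t·N), where N is the 2×2 nilpotent shift.

After assembling e^{tJ} and conjugating by P, we get:

e^{tM} =
  [exp(-2*t), 0]
  [-t*exp(-2*t), exp(-2*t)]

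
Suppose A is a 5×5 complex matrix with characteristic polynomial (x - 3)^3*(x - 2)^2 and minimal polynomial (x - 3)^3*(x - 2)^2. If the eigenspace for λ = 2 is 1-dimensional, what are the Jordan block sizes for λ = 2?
Block sizes for λ = 2: [2]

Step 1 — from the characteristic polynomial, algebraic multiplicity of λ = 2 is 2. From dim ker(A − (2)·I) = 1, there are exactly 1 Jordan blocks for λ = 2.
Step 2 — from the minimal polynomial, the factor (x − 2)^2 tells us the largest block for λ = 2 has size 2.
Step 3 — with total size 2, 1 blocks, and largest block 2, the block sizes (in nonincreasing order) are [2].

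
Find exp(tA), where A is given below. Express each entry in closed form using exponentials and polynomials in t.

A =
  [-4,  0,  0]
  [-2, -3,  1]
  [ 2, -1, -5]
e^{tA} =
  [exp(-4*t), 0, 0]
  [-2*t*exp(-4*t), t*exp(-4*t) + exp(-4*t), t*exp(-4*t)]
  [2*t*exp(-4*t), -t*exp(-4*t), -t*exp(-4*t) + exp(-4*t)]

Strategy: write A = P · J · P⁻¹ where J is a Jordan canonical form, so e^{tA} = P · e^{tJ} · P⁻¹, and e^{tJ} can be computed block-by-block.

A has Jordan form
J =
  [-4,  1,  0]
  [ 0, -4,  0]
  [ 0,  0, -4]
(up to reordering of blocks).

Per-block formulas:
  For a 2×2 Jordan block J_2(-4): exp(t · J_2(-4)) = e^(-4t)·(I + t·N), where N is the 2×2 nilpotent shift.
  For a 1×1 block at λ = -4: exp(t · [-4]) = [e^(-4t)].

After assembling e^{tJ} and conjugating by P, we get:

e^{tA} =
  [exp(-4*t), 0, 0]
  [-2*t*exp(-4*t), t*exp(-4*t) + exp(-4*t), t*exp(-4*t)]
  [2*t*exp(-4*t), -t*exp(-4*t), -t*exp(-4*t) + exp(-4*t)]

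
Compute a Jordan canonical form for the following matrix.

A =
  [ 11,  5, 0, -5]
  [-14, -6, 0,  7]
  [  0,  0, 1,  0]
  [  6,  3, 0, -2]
J_2(1) ⊕ J_1(1) ⊕ J_1(1)

The characteristic polynomial is
  det(x·I − A) = x^4 - 4*x^3 + 6*x^2 - 4*x + 1 = (x - 1)^4

Eigenvalues and multiplicities (the geometric multiplicity of λ is n − rank(A − λI), which equals the number of Jordan blocks for λ):
  λ = 1: algebraic multiplicity = 4, geometric multiplicity = 3

Determining the block sizes for each eigenvalue:
  λ = 1: 3 blocks summing to 4 forces exactly one block of size 2 and the rest size 1 → block sizes [2, 1, 1]

Assembling the blocks gives a Jordan form
J =
  [1, 1, 0, 0]
  [0, 1, 0, 0]
  [0, 0, 1, 0]
  [0, 0, 0, 1]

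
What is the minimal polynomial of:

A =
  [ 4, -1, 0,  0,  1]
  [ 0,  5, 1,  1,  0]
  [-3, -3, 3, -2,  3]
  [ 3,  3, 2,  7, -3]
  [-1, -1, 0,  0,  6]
x^3 - 15*x^2 + 75*x - 125

The characteristic polynomial is χ_A(x) = (x - 5)^5, so the eigenvalues are known. The minimal polynomial is
  m_A(x) = Π_λ (x − λ)^{k_λ}
where k_λ is the size of the *largest* Jordan block for λ (equivalently, the smallest k with (A − λI)^k v = 0 for every generalised eigenvector v of λ).

  λ = 5: largest Jordan block has size 3, contributing (x − 5)^3

So m_A(x) = (x - 5)^3 = x^3 - 15*x^2 + 75*x - 125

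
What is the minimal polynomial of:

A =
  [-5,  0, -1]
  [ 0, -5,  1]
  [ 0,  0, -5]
x^2 + 10*x + 25

The characteristic polynomial is χ_A(x) = (x + 5)^3, so the eigenvalues are known. The minimal polynomial is
  m_A(x) = Π_λ (x − λ)^{k_λ}
where k_λ is the size of the *largest* Jordan block for λ (equivalently, the smallest k with (A − λI)^k v = 0 for every generalised eigenvector v of λ).

  λ = -5: largest Jordan block has size 2, contributing (x + 5)^2

So m_A(x) = (x + 5)^2 = x^2 + 10*x + 25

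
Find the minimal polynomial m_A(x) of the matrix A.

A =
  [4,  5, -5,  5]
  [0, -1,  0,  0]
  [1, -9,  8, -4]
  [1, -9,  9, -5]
x^3 - 7*x^2 + 8*x + 16

The characteristic polynomial is χ_A(x) = (x - 4)^2*(x + 1)^2, so the eigenvalues are known. The minimal polynomial is
  m_A(x) = Π_λ (x − λ)^{k_λ}
where k_λ is the size of the *largest* Jordan block for λ (equivalently, the smallest k with (A − λI)^k v = 0 for every generalised eigenvector v of λ).

  λ = -1: largest Jordan block has size 1, contributing (x + 1)
  λ = 4: largest Jordan block has size 2, contributing (x − 4)^2

So m_A(x) = (x - 4)^2*(x + 1) = x^3 - 7*x^2 + 8*x + 16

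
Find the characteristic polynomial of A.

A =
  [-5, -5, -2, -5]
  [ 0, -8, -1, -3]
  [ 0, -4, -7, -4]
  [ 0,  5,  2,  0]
x^4 + 20*x^3 + 150*x^2 + 500*x + 625

Expanding det(x·I − A) (e.g. by cofactor expansion or by noting that A is similar to its Jordan form J, which has the same characteristic polynomial as A) gives
  χ_A(x) = x^4 + 20*x^3 + 150*x^2 + 500*x + 625
which factors as (x + 5)^4. The eigenvalues (with algebraic multiplicities) are λ = -5 with multiplicity 4.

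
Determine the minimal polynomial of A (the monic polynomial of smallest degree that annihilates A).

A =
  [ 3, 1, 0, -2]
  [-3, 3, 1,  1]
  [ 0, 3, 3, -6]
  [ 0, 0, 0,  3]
x^3 - 9*x^2 + 27*x - 27

The characteristic polynomial is χ_A(x) = (x - 3)^4, so the eigenvalues are known. The minimal polynomial is
  m_A(x) = Π_λ (x − λ)^{k_λ}
where k_λ is the size of the *largest* Jordan block for λ (equivalently, the smallest k with (A − λI)^k v = 0 for every generalised eigenvector v of λ).

  λ = 3: largest Jordan block has size 3, contributing (x − 3)^3

So m_A(x) = (x - 3)^3 = x^3 - 9*x^2 + 27*x - 27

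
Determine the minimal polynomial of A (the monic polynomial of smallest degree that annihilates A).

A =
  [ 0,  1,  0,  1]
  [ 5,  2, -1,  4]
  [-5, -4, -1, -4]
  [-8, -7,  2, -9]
x^3 + 6*x^2 + 12*x + 8

The characteristic polynomial is χ_A(x) = (x + 2)^4, so the eigenvalues are known. The minimal polynomial is
  m_A(x) = Π_λ (x − λ)^{k_λ}
where k_λ is the size of the *largest* Jordan block for λ (equivalently, the smallest k with (A − λI)^k v = 0 for every generalised eigenvector v of λ).

  λ = -2: largest Jordan block has size 3, contributing (x + 2)^3

So m_A(x) = (x + 2)^3 = x^3 + 6*x^2 + 12*x + 8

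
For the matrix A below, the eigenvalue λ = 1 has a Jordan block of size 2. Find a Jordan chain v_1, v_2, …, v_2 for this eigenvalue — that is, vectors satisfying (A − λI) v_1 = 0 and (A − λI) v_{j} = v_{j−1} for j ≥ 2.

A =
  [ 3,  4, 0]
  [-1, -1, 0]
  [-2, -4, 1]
A Jordan chain for λ = 1 of length 2:
v_1 = (2, -1, -2)ᵀ
v_2 = (1, 0, 0)ᵀ

Let N = A − (1)·I. We want v_2 with N^2 v_2 = 0 but N^1 v_2 ≠ 0; then v_{j-1} := N · v_j for j = 2, …, 2.

Pick v_2 = (1, 0, 0)ᵀ.
Then v_1 = N · v_2 = (2, -1, -2)ᵀ.

Sanity check: (A − (1)·I) v_1 = (0, 0, 0)ᵀ = 0. ✓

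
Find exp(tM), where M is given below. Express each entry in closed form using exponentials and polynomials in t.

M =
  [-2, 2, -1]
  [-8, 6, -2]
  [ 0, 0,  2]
e^{tM} =
  [-4*t*exp(2*t) + exp(2*t), 2*t*exp(2*t), -t*exp(2*t)]
  [-8*t*exp(2*t), 4*t*exp(2*t) + exp(2*t), -2*t*exp(2*t)]
  [0, 0, exp(2*t)]

Strategy: write M = P · J · P⁻¹ where J is a Jordan canonical form, so e^{tM} = P · e^{tJ} · P⁻¹, and e^{tJ} can be computed block-by-block.

M has Jordan form
J =
  [2, 1, 0]
  [0, 2, 0]
  [0, 0, 2]
(up to reordering of blocks).

Per-block formulas:
  For a 1×1 block at λ = 2: exp(t · [2]) = [e^(2t)].
  For a 2×2 Jordan block J_2(2): exp(t · J_2(2)) = e^(2t)·(I + t·N), where N is the 2×2 nilpotent shift.

After assembling e^{tJ} and conjugating by P, we get:

e^{tM} =
  [-4*t*exp(2*t) + exp(2*t), 2*t*exp(2*t), -t*exp(2*t)]
  [-8*t*exp(2*t), 4*t*exp(2*t) + exp(2*t), -2*t*exp(2*t)]
  [0, 0, exp(2*t)]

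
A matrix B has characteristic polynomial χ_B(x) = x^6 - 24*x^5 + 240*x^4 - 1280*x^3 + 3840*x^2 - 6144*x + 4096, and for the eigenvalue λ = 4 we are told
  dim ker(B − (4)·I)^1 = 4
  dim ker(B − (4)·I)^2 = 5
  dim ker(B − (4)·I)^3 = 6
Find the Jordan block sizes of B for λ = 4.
Block sizes for λ = 4: [3, 1, 1, 1]

From the dimensions of kernels of powers, the number of Jordan blocks of size at least j is d_j − d_{j−1} where d_j = dim ker(N^j) (with d_0 = 0). Computing the differences gives [4, 1, 1].
The number of blocks of size exactly k is (#blocks of size ≥ k) − (#blocks of size ≥ k + 1), so the partition is: 3 block(s) of size 1, 1 block(s) of size 3.
In nonincreasing order the block sizes are [3, 1, 1, 1].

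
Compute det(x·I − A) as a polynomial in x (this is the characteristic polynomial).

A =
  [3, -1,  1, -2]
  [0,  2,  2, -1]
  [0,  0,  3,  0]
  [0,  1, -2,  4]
x^4 - 12*x^3 + 54*x^2 - 108*x + 81

Expanding det(x·I − A) (e.g. by cofactor expansion or by noting that A is similar to its Jordan form J, which has the same characteristic polynomial as A) gives
  χ_A(x) = x^4 - 12*x^3 + 54*x^2 - 108*x + 81
which factors as (x - 3)^4. The eigenvalues (with algebraic multiplicities) are λ = 3 with multiplicity 4.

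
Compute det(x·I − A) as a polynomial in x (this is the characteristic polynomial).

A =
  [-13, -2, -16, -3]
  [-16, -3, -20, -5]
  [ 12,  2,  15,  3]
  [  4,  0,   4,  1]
x^4 - 2*x^2 + 1

Expanding det(x·I − A) (e.g. by cofactor expansion or by noting that A is similar to its Jordan form J, which has the same characteristic polynomial as A) gives
  χ_A(x) = x^4 - 2*x^2 + 1
which factors as (x - 1)^2*(x + 1)^2. The eigenvalues (with algebraic multiplicities) are λ = -1 with multiplicity 2, λ = 1 with multiplicity 2.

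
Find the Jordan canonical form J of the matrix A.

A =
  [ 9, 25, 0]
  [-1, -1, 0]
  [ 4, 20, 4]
J_2(4) ⊕ J_1(4)

The characteristic polynomial is
  det(x·I − A) = x^3 - 12*x^2 + 48*x - 64 = (x - 4)^3

Eigenvalues and multiplicities (the geometric multiplicity of λ is n − rank(A − λI), which equals the number of Jordan blocks for λ):
  λ = 4: algebraic multiplicity = 3, geometric multiplicity = 2

Determining the block sizes for each eigenvalue:
  λ = 4: 2 blocks summing to 3 forces exactly one block of size 2 and the rest size 1 → block sizes [2, 1]

Assembling the blocks gives a Jordan form
J =
  [4, 1, 0]
  [0, 4, 0]
  [0, 0, 4]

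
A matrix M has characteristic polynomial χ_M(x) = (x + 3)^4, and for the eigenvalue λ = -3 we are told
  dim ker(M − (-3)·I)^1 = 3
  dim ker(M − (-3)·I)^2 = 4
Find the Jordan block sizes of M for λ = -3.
Block sizes for λ = -3: [2, 1, 1]

From the dimensions of kernels of powers, the number of Jordan blocks of size at least j is d_j − d_{j−1} where d_j = dim ker(N^j) (with d_0 = 0). Computing the differences gives [3, 1].
The number of blocks of size exactly k is (#blocks of size ≥ k) − (#blocks of size ≥ k + 1), so the partition is: 2 block(s) of size 1, 1 block(s) of size 2.
In nonincreasing order the block sizes are [2, 1, 1].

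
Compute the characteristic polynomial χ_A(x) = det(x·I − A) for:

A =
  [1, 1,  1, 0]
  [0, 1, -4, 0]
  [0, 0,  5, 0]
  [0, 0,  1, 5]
x^4 - 12*x^3 + 46*x^2 - 60*x + 25

Expanding det(x·I − A) (e.g. by cofactor expansion or by noting that A is similar to its Jordan form J, which has the same characteristic polynomial as A) gives
  χ_A(x) = x^4 - 12*x^3 + 46*x^2 - 60*x + 25
which factors as (x - 5)^2*(x - 1)^2. The eigenvalues (with algebraic multiplicities) are λ = 1 with multiplicity 2, λ = 5 with multiplicity 2.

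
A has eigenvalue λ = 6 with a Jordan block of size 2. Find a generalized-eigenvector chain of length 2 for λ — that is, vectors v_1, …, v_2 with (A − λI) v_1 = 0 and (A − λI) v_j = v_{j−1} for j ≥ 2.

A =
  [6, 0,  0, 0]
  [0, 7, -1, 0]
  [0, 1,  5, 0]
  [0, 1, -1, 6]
A Jordan chain for λ = 6 of length 2:
v_1 = (0, 1, 1, 1)ᵀ
v_2 = (0, 1, 0, 0)ᵀ

Let N = A − (6)·I. We want v_2 with N^2 v_2 = 0 but N^1 v_2 ≠ 0; then v_{j-1} := N · v_j for j = 2, …, 2.

Pick v_2 = (0, 1, 0, 0)ᵀ.
Then v_1 = N · v_2 = (0, 1, 1, 1)ᵀ.

Sanity check: (A − (6)·I) v_1 = (0, 0, 0, 0)ᵀ = 0. ✓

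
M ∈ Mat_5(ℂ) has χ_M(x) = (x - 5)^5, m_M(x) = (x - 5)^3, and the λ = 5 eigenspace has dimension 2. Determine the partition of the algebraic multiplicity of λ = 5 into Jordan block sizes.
Block sizes for λ = 5: [3, 2]

Step 1 — from the characteristic polynomial, algebraic multiplicity of λ = 5 is 5. From dim ker(M − (5)·I) = 2, there are exactly 2 Jordan blocks for λ = 5.
Step 2 — from the minimal polynomial, the factor (x − 5)^3 tells us the largest block for λ = 5 has size 3.
Step 3 — with total size 5, 2 blocks, and largest block 3, the block sizes (in nonincreasing order) are [3, 2].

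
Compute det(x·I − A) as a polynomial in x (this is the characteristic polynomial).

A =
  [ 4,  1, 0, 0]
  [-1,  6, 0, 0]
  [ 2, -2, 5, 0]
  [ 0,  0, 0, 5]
x^4 - 20*x^3 + 150*x^2 - 500*x + 625

Expanding det(x·I − A) (e.g. by cofactor expansion or by noting that A is similar to its Jordan form J, which has the same characteristic polynomial as A) gives
  χ_A(x) = x^4 - 20*x^3 + 150*x^2 - 500*x + 625
which factors as (x - 5)^4. The eigenvalues (with algebraic multiplicities) are λ = 5 with multiplicity 4.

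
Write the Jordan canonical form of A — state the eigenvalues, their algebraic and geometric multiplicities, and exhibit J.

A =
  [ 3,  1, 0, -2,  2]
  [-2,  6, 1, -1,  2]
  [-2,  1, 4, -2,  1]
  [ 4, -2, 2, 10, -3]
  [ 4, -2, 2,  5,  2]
J_3(5) ⊕ J_2(5)

The characteristic polynomial is
  det(x·I − A) = x^5 - 25*x^4 + 250*x^3 - 1250*x^2 + 3125*x - 3125 = (x - 5)^5

Eigenvalues and multiplicities (the geometric multiplicity of λ is n − rank(A − λI), which equals the number of Jordan blocks for λ):
  λ = 5: algebraic multiplicity = 5, geometric multiplicity = 2

Determining the block sizes for each eigenvalue:
  λ = 5: with am = 5 and gm = 2, the partition is not yet determined (e.g. several partitions of 5 into 2 parts exist). Let N = A − (5)·I. Computing rank(N^1) = 3, rank(N^2) = 1, rank(N^3) = 0; the number of blocks of size ≥ j is rank(N^{j−1}) − rank(N^j), giving [2, 2, 1]. So we have 1 block(s) of size 3, 1 block(s) of size 2 → block sizes [3, 2]

Assembling the blocks gives a Jordan form
J =
  [5, 1, 0, 0, 0]
  [0, 5, 1, 0, 0]
  [0, 0, 5, 0, 0]
  [0, 0, 0, 5, 1]
  [0, 0, 0, 0, 5]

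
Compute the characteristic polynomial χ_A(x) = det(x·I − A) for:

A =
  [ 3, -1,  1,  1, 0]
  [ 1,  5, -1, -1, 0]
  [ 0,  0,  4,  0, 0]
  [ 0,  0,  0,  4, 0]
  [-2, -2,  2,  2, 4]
x^5 - 20*x^4 + 160*x^3 - 640*x^2 + 1280*x - 1024

Expanding det(x·I − A) (e.g. by cofactor expansion or by noting that A is similar to its Jordan form J, which has the same characteristic polynomial as A) gives
  χ_A(x) = x^5 - 20*x^4 + 160*x^3 - 640*x^2 + 1280*x - 1024
which factors as (x - 4)^5. The eigenvalues (with algebraic multiplicities) are λ = 4 with multiplicity 5.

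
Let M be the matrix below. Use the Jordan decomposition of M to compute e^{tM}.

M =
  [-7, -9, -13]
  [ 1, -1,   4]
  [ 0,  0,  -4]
e^{tM} =
  [-3*t*exp(-4*t) + exp(-4*t), -9*t*exp(-4*t), 3*t^2*exp(-4*t)/2 - 13*t*exp(-4*t)]
  [t*exp(-4*t), 3*t*exp(-4*t) + exp(-4*t), -t^2*exp(-4*t)/2 + 4*t*exp(-4*t)]
  [0, 0, exp(-4*t)]

Strategy: write M = P · J · P⁻¹ where J is a Jordan canonical form, so e^{tM} = P · e^{tJ} · P⁻¹, and e^{tJ} can be computed block-by-block.

M has Jordan form
J =
  [-4,  1,  0]
  [ 0, -4,  1]
  [ 0,  0, -4]
(up to reordering of blocks).

Per-block formulas:
  For a 3×3 Jordan block J_3(-4): exp(t · J_3(-4)) = e^(-4t)·(I + t·N + (t^2/2)·N^2), where N is the 3×3 nilpotent shift.

After assembling e^{tJ} and conjugating by P, we get:

e^{tM} =
  [-3*t*exp(-4*t) + exp(-4*t), -9*t*exp(-4*t), 3*t^2*exp(-4*t)/2 - 13*t*exp(-4*t)]
  [t*exp(-4*t), 3*t*exp(-4*t) + exp(-4*t), -t^2*exp(-4*t)/2 + 4*t*exp(-4*t)]
  [0, 0, exp(-4*t)]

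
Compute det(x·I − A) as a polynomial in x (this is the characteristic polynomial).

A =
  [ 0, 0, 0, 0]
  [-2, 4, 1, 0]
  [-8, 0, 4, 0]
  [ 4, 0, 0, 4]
x^4 - 12*x^3 + 48*x^2 - 64*x

Expanding det(x·I − A) (e.g. by cofactor expansion or by noting that A is similar to its Jordan form J, which has the same characteristic polynomial as A) gives
  χ_A(x) = x^4 - 12*x^3 + 48*x^2 - 64*x
which factors as x*(x - 4)^3. The eigenvalues (with algebraic multiplicities) are λ = 0 with multiplicity 1, λ = 4 with multiplicity 3.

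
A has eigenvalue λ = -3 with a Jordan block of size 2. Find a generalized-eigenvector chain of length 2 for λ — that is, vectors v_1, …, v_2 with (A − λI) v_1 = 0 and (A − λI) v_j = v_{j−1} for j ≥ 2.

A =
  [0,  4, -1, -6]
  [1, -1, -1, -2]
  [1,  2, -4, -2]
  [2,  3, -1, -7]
A Jordan chain for λ = -3 of length 2:
v_1 = (3, 1, 1, 2)ᵀ
v_2 = (1, 0, 0, 0)ᵀ

Let N = A − (-3)·I. We want v_2 with N^2 v_2 = 0 but N^1 v_2 ≠ 0; then v_{j-1} := N · v_j for j = 2, …, 2.

Pick v_2 = (1, 0, 0, 0)ᵀ.
Then v_1 = N · v_2 = (3, 1, 1, 2)ᵀ.

Sanity check: (A − (-3)·I) v_1 = (0, 0, 0, 0)ᵀ = 0. ✓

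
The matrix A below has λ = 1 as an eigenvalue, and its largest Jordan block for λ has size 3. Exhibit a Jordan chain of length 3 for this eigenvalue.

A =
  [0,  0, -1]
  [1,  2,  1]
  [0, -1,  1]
A Jordan chain for λ = 1 of length 3:
v_1 = (1, 0, -1)ᵀ
v_2 = (-1, 1, 0)ᵀ
v_3 = (1, 0, 0)ᵀ

Let N = A − (1)·I. We want v_3 with N^3 v_3 = 0 but N^2 v_3 ≠ 0; then v_{j-1} := N · v_j for j = 3, …, 2.

Pick v_3 = (1, 0, 0)ᵀ.
Then v_2 = N · v_3 = (-1, 1, 0)ᵀ.
Then v_1 = N · v_2 = (1, 0, -1)ᵀ.

Sanity check: (A − (1)·I) v_1 = (0, 0, 0)ᵀ = 0. ✓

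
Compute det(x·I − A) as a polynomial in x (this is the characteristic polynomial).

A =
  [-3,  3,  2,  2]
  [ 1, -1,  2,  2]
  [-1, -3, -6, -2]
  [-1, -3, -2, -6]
x^4 + 16*x^3 + 96*x^2 + 256*x + 256

Expanding det(x·I − A) (e.g. by cofactor expansion or by noting that A is similar to its Jordan form J, which has the same characteristic polynomial as A) gives
  χ_A(x) = x^4 + 16*x^3 + 96*x^2 + 256*x + 256
which factors as (x + 4)^4. The eigenvalues (with algebraic multiplicities) are λ = -4 with multiplicity 4.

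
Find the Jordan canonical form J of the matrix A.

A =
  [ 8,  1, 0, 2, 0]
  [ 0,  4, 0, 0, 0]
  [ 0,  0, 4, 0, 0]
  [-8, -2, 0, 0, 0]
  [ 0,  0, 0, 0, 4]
J_2(4) ⊕ J_1(4) ⊕ J_1(4) ⊕ J_1(4)

The characteristic polynomial is
  det(x·I − A) = x^5 - 20*x^4 + 160*x^3 - 640*x^2 + 1280*x - 1024 = (x - 4)^5

Eigenvalues and multiplicities (the geometric multiplicity of λ is n − rank(A − λI), which equals the number of Jordan blocks for λ):
  λ = 4: algebraic multiplicity = 5, geometric multiplicity = 4

Determining the block sizes for each eigenvalue:
  λ = 4: 4 blocks summing to 5 forces exactly one block of size 2 and the rest size 1 → block sizes [2, 1, 1, 1]

Assembling the blocks gives a Jordan form
J =
  [4, 1, 0, 0, 0]
  [0, 4, 0, 0, 0]
  [0, 0, 4, 0, 0]
  [0, 0, 0, 4, 0]
  [0, 0, 0, 0, 4]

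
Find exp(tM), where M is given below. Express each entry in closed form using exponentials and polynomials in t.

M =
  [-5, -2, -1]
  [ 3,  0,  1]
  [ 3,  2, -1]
e^{tM} =
  [-3*t*exp(-2*t) + exp(-2*t), -2*t*exp(-2*t), -t*exp(-2*t)]
  [3*t*exp(-2*t), 2*t*exp(-2*t) + exp(-2*t), t*exp(-2*t)]
  [3*t*exp(-2*t), 2*t*exp(-2*t), t*exp(-2*t) + exp(-2*t)]

Strategy: write M = P · J · P⁻¹ where J is a Jordan canonical form, so e^{tM} = P · e^{tJ} · P⁻¹, and e^{tJ} can be computed block-by-block.

M has Jordan form
J =
  [-2,  1,  0]
  [ 0, -2,  0]
  [ 0,  0, -2]
(up to reordering of blocks).

Per-block formulas:
  For a 1×1 block at λ = -2: exp(t · [-2]) = [e^(-2t)].
  For a 2×2 Jordan block J_2(-2): exp(t · J_2(-2)) = e^(-2t)·(I + t·N), where N is the 2×2 nilpotent shift.

After assembling e^{tJ} and conjugating by P, we get:

e^{tM} =
  [-3*t*exp(-2*t) + exp(-2*t), -2*t*exp(-2*t), -t*exp(-2*t)]
  [3*t*exp(-2*t), 2*t*exp(-2*t) + exp(-2*t), t*exp(-2*t)]
  [3*t*exp(-2*t), 2*t*exp(-2*t), t*exp(-2*t) + exp(-2*t)]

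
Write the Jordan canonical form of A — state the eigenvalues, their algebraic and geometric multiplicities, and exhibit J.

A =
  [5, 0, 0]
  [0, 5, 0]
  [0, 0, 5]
J_1(5) ⊕ J_1(5) ⊕ J_1(5)

The characteristic polynomial is
  det(x·I − A) = x^3 - 15*x^2 + 75*x - 125 = (x - 5)^3

Eigenvalues and multiplicities (the geometric multiplicity of λ is n − rank(A − λI), which equals the number of Jordan blocks for λ):
  λ = 5: algebraic multiplicity = 3, geometric multiplicity = 3

Determining the block sizes for each eigenvalue:
  λ = 5: gm = am = 3, so every block has size 1 → block sizes [1, 1, 1]

Assembling the blocks gives a Jordan form
J =
  [5, 0, 0]
  [0, 5, 0]
  [0, 0, 5]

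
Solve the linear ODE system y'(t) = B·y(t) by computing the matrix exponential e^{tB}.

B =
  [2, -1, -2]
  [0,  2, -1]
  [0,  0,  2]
e^{tB} =
  [exp(2*t), -t*exp(2*t), t^2*exp(2*t)/2 - 2*t*exp(2*t)]
  [0, exp(2*t), -t*exp(2*t)]
  [0, 0, exp(2*t)]

Strategy: write B = P · J · P⁻¹ where J is a Jordan canonical form, so e^{tB} = P · e^{tJ} · P⁻¹, and e^{tJ} can be computed block-by-block.

B has Jordan form
J =
  [2, 1, 0]
  [0, 2, 1]
  [0, 0, 2]
(up to reordering of blocks).

Per-block formulas:
  For a 3×3 Jordan block J_3(2): exp(t · J_3(2)) = e^(2t)·(I + t·N + (t^2/2)·N^2), where N is the 3×3 nilpotent shift.

After assembling e^{tJ} and conjugating by P, we get:

e^{tB} =
  [exp(2*t), -t*exp(2*t), t^2*exp(2*t)/2 - 2*t*exp(2*t)]
  [0, exp(2*t), -t*exp(2*t)]
  [0, 0, exp(2*t)]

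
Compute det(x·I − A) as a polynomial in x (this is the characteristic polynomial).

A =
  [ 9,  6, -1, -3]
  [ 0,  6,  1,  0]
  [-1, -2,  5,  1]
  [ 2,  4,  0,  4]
x^4 - 24*x^3 + 216*x^2 - 864*x + 1296

Expanding det(x·I − A) (e.g. by cofactor expansion or by noting that A is similar to its Jordan form J, which has the same characteristic polynomial as A) gives
  χ_A(x) = x^4 - 24*x^3 + 216*x^2 - 864*x + 1296
which factors as (x - 6)^4. The eigenvalues (with algebraic multiplicities) are λ = 6 with multiplicity 4.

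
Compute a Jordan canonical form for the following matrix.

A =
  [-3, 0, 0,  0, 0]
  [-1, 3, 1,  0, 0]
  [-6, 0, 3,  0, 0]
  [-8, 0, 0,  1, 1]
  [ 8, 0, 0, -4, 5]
J_1(-3) ⊕ J_2(3) ⊕ J_2(3)

The characteristic polynomial is
  det(x·I − A) = x^5 - 9*x^4 + 18*x^3 + 54*x^2 - 243*x + 243 = (x - 3)^4*(x + 3)

Eigenvalues and multiplicities (the geometric multiplicity of λ is n − rank(A − λI), which equals the number of Jordan blocks for λ):
  λ = -3: algebraic multiplicity = 1, geometric multiplicity = 1
  λ = 3: algebraic multiplicity = 4, geometric multiplicity = 2

Determining the block sizes for each eigenvalue:
  λ = -3: one block (gm = 1), so the single block has size am = 1 → block sizes [1]
  λ = 3: with am = 4 and gm = 2, the partition is not yet determined (e.g. several partitions of 4 into 2 parts exist). Let N = A − (3)·I. Computing rank(N^1) = 3, rank(N^2) = 1; the number of blocks of size ≥ j is rank(N^{j−1}) − rank(N^j), giving [2, 2]. So we have 2 block(s) of size 2 → block sizes [2, 2]

Assembling the blocks gives a Jordan form
J =
  [-3, 0, 0, 0, 0]
  [ 0, 3, 1, 0, 0]
  [ 0, 0, 3, 0, 0]
  [ 0, 0, 0, 3, 1]
  [ 0, 0, 0, 0, 3]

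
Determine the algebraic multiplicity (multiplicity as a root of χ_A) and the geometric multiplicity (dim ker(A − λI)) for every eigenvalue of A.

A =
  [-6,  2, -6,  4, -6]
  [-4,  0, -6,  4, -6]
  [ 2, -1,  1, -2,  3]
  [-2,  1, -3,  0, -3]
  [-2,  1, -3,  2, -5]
λ = -2: alg = 5, geom = 4

Step 1 — factor the characteristic polynomial to read off the algebraic multiplicities:
  χ_A(x) = (x + 2)^5

Step 2 — compute geometric multiplicities via the rank-nullity identity g(λ) = n − rank(A − λI):
  rank(A − (-2)·I) = 1, so dim ker(A − (-2)·I) = n − 1 = 4

Summary:
  λ = -2: algebraic multiplicity = 5, geometric multiplicity = 4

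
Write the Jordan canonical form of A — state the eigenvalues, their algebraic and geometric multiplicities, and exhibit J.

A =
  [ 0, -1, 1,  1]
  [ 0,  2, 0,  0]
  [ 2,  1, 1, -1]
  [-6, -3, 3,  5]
J_2(2) ⊕ J_1(2) ⊕ J_1(2)

The characteristic polynomial is
  det(x·I − A) = x^4 - 8*x^3 + 24*x^2 - 32*x + 16 = (x - 2)^4

Eigenvalues and multiplicities (the geometric multiplicity of λ is n − rank(A − λI), which equals the number of Jordan blocks for λ):
  λ = 2: algebraic multiplicity = 4, geometric multiplicity = 3

Determining the block sizes for each eigenvalue:
  λ = 2: 3 blocks summing to 4 forces exactly one block of size 2 and the rest size 1 → block sizes [2, 1, 1]

Assembling the blocks gives a Jordan form
J =
  [2, 1, 0, 0]
  [0, 2, 0, 0]
  [0, 0, 2, 0]
  [0, 0, 0, 2]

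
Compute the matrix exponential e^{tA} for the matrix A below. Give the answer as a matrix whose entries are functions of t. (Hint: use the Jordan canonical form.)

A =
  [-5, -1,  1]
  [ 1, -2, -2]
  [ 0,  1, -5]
e^{tA} =
  [-t*exp(-4*t) + exp(-4*t), -t*exp(-4*t), t*exp(-4*t)]
  [t^2*exp(-4*t)/2 + t*exp(-4*t), t^2*exp(-4*t)/2 + 2*t*exp(-4*t) + exp(-4*t), -t^2*exp(-4*t)/2 - 2*t*exp(-4*t)]
  [t^2*exp(-4*t)/2, t^2*exp(-4*t)/2 + t*exp(-4*t), -t^2*exp(-4*t)/2 - t*exp(-4*t) + exp(-4*t)]

Strategy: write A = P · J · P⁻¹ where J is a Jordan canonical form, so e^{tA} = P · e^{tJ} · P⁻¹, and e^{tJ} can be computed block-by-block.

A has Jordan form
J =
  [-4,  1,  0]
  [ 0, -4,  1]
  [ 0,  0, -4]
(up to reordering of blocks).

Per-block formulas:
  For a 3×3 Jordan block J_3(-4): exp(t · J_3(-4)) = e^(-4t)·(I + t·N + (t^2/2)·N^2), where N is the 3×3 nilpotent shift.

After assembling e^{tJ} and conjugating by P, we get:

e^{tA} =
  [-t*exp(-4*t) + exp(-4*t), -t*exp(-4*t), t*exp(-4*t)]
  [t^2*exp(-4*t)/2 + t*exp(-4*t), t^2*exp(-4*t)/2 + 2*t*exp(-4*t) + exp(-4*t), -t^2*exp(-4*t)/2 - 2*t*exp(-4*t)]
  [t^2*exp(-4*t)/2, t^2*exp(-4*t)/2 + t*exp(-4*t), -t^2*exp(-4*t)/2 - t*exp(-4*t) + exp(-4*t)]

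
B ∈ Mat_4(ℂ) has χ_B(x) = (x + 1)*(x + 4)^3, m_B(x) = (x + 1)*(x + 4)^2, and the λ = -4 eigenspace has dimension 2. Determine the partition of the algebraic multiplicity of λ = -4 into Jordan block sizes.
Block sizes for λ = -4: [2, 1]

Step 1 — from the characteristic polynomial, algebraic multiplicity of λ = -4 is 3. From dim ker(B − (-4)·I) = 2, there are exactly 2 Jordan blocks for λ = -4.
Step 2 — from the minimal polynomial, the factor (x + 4)^2 tells us the largest block for λ = -4 has size 2.
Step 3 — with total size 3, 2 blocks, and largest block 2, the block sizes (in nonincreasing order) are [2, 1].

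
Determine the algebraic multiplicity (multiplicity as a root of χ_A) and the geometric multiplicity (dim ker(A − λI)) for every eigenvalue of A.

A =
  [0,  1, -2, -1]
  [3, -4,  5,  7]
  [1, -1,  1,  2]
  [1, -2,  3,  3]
λ = 0: alg = 4, geom = 2

Step 1 — factor the characteristic polynomial to read off the algebraic multiplicities:
  χ_A(x) = x^4

Step 2 — compute geometric multiplicities via the rank-nullity identity g(λ) = n − rank(A − λI):
  rank(A − (0)·I) = 2, so dim ker(A − (0)·I) = n − 2 = 2

Summary:
  λ = 0: algebraic multiplicity = 4, geometric multiplicity = 2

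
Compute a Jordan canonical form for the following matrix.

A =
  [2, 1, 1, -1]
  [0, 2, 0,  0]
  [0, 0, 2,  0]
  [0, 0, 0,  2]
J_2(2) ⊕ J_1(2) ⊕ J_1(2)

The characteristic polynomial is
  det(x·I − A) = x^4 - 8*x^3 + 24*x^2 - 32*x + 16 = (x - 2)^4

Eigenvalues and multiplicities (the geometric multiplicity of λ is n − rank(A − λI), which equals the number of Jordan blocks for λ):
  λ = 2: algebraic multiplicity = 4, geometric multiplicity = 3

Determining the block sizes for each eigenvalue:
  λ = 2: 3 blocks summing to 4 forces exactly one block of size 2 and the rest size 1 → block sizes [2, 1, 1]

Assembling the blocks gives a Jordan form
J =
  [2, 1, 0, 0]
  [0, 2, 0, 0]
  [0, 0, 2, 0]
  [0, 0, 0, 2]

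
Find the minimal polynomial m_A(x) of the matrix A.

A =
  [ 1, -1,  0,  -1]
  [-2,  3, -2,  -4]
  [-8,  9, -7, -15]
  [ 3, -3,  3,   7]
x^3 - 3*x^2 + 3*x - 1

The characteristic polynomial is χ_A(x) = (x - 1)^4, so the eigenvalues are known. The minimal polynomial is
  m_A(x) = Π_λ (x − λ)^{k_λ}
where k_λ is the size of the *largest* Jordan block for λ (equivalently, the smallest k with (A − λI)^k v = 0 for every generalised eigenvector v of λ).

  λ = 1: largest Jordan block has size 3, contributing (x − 1)^3

So m_A(x) = (x - 1)^3 = x^3 - 3*x^2 + 3*x - 1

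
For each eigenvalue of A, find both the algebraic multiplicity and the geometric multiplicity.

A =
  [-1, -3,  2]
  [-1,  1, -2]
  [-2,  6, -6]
λ = -2: alg = 3, geom = 2

Step 1 — factor the characteristic polynomial to read off the algebraic multiplicities:
  χ_A(x) = (x + 2)^3

Step 2 — compute geometric multiplicities via the rank-nullity identity g(λ) = n − rank(A − λI):
  rank(A − (-2)·I) = 1, so dim ker(A − (-2)·I) = n − 1 = 2

Summary:
  λ = -2: algebraic multiplicity = 3, geometric multiplicity = 2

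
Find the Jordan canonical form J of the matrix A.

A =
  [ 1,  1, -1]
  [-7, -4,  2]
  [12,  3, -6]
J_3(-3)

The characteristic polynomial is
  det(x·I − A) = x^3 + 9*x^2 + 27*x + 27 = (x + 3)^3

Eigenvalues and multiplicities (the geometric multiplicity of λ is n − rank(A − λI), which equals the number of Jordan blocks for λ):
  λ = -3: algebraic multiplicity = 3, geometric multiplicity = 1

Determining the block sizes for each eigenvalue:
  λ = -3: one block (gm = 1), so the single block has size am = 3 → block sizes [3]

Assembling the blocks gives a Jordan form
J =
  [-3,  1,  0]
  [ 0, -3,  1]
  [ 0,  0, -3]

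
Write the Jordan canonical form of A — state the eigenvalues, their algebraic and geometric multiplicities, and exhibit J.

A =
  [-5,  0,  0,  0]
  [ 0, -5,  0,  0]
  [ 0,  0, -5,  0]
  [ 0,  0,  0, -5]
J_1(-5) ⊕ J_1(-5) ⊕ J_1(-5) ⊕ J_1(-5)

The characteristic polynomial is
  det(x·I − A) = x^4 + 20*x^3 + 150*x^2 + 500*x + 625 = (x + 5)^4

Eigenvalues and multiplicities (the geometric multiplicity of λ is n − rank(A − λI), which equals the number of Jordan blocks for λ):
  λ = -5: algebraic multiplicity = 4, geometric multiplicity = 4

Determining the block sizes for each eigenvalue:
  λ = -5: gm = am = 4, so every block has size 1 → block sizes [1, 1, 1, 1]

Assembling the blocks gives a Jordan form
J =
  [-5,  0,  0,  0]
  [ 0, -5,  0,  0]
  [ 0,  0, -5,  0]
  [ 0,  0,  0, -5]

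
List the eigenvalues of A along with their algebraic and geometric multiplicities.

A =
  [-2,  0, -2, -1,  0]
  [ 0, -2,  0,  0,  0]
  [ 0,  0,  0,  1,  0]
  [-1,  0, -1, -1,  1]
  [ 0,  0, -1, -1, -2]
λ = -2: alg = 2, geom = 2; λ = -1: alg = 3, geom = 1

Step 1 — factor the characteristic polynomial to read off the algebraic multiplicities:
  χ_A(x) = (x + 1)^3*(x + 2)^2

Step 2 — compute geometric multiplicities via the rank-nullity identity g(λ) = n − rank(A − λI):
  rank(A − (-2)·I) = 3, so dim ker(A − (-2)·I) = n − 3 = 2
  rank(A − (-1)·I) = 4, so dim ker(A − (-1)·I) = n − 4 = 1

Summary:
  λ = -2: algebraic multiplicity = 2, geometric multiplicity = 2
  λ = -1: algebraic multiplicity = 3, geometric multiplicity = 1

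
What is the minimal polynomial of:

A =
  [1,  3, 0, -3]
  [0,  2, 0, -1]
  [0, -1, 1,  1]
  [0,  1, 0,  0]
x^2 - 2*x + 1

The characteristic polynomial is χ_A(x) = (x - 1)^4, so the eigenvalues are known. The minimal polynomial is
  m_A(x) = Π_λ (x − λ)^{k_λ}
where k_λ is the size of the *largest* Jordan block for λ (equivalently, the smallest k with (A − λI)^k v = 0 for every generalised eigenvector v of λ).

  λ = 1: largest Jordan block has size 2, contributing (x − 1)^2

So m_A(x) = (x - 1)^2 = x^2 - 2*x + 1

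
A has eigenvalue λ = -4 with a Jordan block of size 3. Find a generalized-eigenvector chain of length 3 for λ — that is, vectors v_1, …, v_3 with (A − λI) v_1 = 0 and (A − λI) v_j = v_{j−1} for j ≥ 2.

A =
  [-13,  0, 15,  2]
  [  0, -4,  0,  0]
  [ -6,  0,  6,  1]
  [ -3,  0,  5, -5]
A Jordan chain for λ = -4 of length 3:
v_1 = (-15, 0, -9, 0)ᵀ
v_2 = (-9, 0, -6, -3)ᵀ
v_3 = (1, 0, 0, 0)ᵀ

Let N = A − (-4)·I. We want v_3 with N^3 v_3 = 0 but N^2 v_3 ≠ 0; then v_{j-1} := N · v_j for j = 3, …, 2.

Pick v_3 = (1, 0, 0, 0)ᵀ.
Then v_2 = N · v_3 = (-9, 0, -6, -3)ᵀ.
Then v_1 = N · v_2 = (-15, 0, -9, 0)ᵀ.

Sanity check: (A − (-4)·I) v_1 = (0, 0, 0, 0)ᵀ = 0. ✓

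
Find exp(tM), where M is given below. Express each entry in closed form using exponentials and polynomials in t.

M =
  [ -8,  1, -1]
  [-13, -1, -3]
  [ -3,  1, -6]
e^{tM} =
  [-t^2*exp(-5*t)/2 - 3*t*exp(-5*t) + exp(-5*t), t*exp(-5*t), t^2*exp(-5*t)/2 - t*exp(-5*t)]
  [-2*t^2*exp(-5*t) - 13*t*exp(-5*t), 4*t*exp(-5*t) + exp(-5*t), 2*t^2*exp(-5*t) - 3*t*exp(-5*t)]
  [-t^2*exp(-5*t)/2 - 3*t*exp(-5*t), t*exp(-5*t), t^2*exp(-5*t)/2 - t*exp(-5*t) + exp(-5*t)]

Strategy: write M = P · J · P⁻¹ where J is a Jordan canonical form, so e^{tM} = P · e^{tJ} · P⁻¹, and e^{tJ} can be computed block-by-block.

M has Jordan form
J =
  [-5,  1,  0]
  [ 0, -5,  1]
  [ 0,  0, -5]
(up to reordering of blocks).

Per-block formulas:
  For a 3×3 Jordan block J_3(-5): exp(t · J_3(-5)) = e^(-5t)·(I + t·N + (t^2/2)·N^2), where N is the 3×3 nilpotent shift.

After assembling e^{tJ} and conjugating by P, we get:

e^{tM} =
  [-t^2*exp(-5*t)/2 - 3*t*exp(-5*t) + exp(-5*t), t*exp(-5*t), t^2*exp(-5*t)/2 - t*exp(-5*t)]
  [-2*t^2*exp(-5*t) - 13*t*exp(-5*t), 4*t*exp(-5*t) + exp(-5*t), 2*t^2*exp(-5*t) - 3*t*exp(-5*t)]
  [-t^2*exp(-5*t)/2 - 3*t*exp(-5*t), t*exp(-5*t), t^2*exp(-5*t)/2 - t*exp(-5*t) + exp(-5*t)]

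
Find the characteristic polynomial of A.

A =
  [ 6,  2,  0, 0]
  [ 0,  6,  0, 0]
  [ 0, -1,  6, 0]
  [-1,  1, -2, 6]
x^4 - 24*x^3 + 216*x^2 - 864*x + 1296

Expanding det(x·I − A) (e.g. by cofactor expansion or by noting that A is similar to its Jordan form J, which has the same characteristic polynomial as A) gives
  χ_A(x) = x^4 - 24*x^3 + 216*x^2 - 864*x + 1296
which factors as (x - 6)^4. The eigenvalues (with algebraic multiplicities) are λ = 6 with multiplicity 4.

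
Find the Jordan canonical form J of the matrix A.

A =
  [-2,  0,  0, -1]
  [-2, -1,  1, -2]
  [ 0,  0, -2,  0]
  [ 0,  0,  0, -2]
J_2(-2) ⊕ J_1(-2) ⊕ J_1(-1)

The characteristic polynomial is
  det(x·I − A) = x^4 + 7*x^3 + 18*x^2 + 20*x + 8 = (x + 1)*(x + 2)^3

Eigenvalues and multiplicities (the geometric multiplicity of λ is n − rank(A − λI), which equals the number of Jordan blocks for λ):
  λ = -2: algebraic multiplicity = 3, geometric multiplicity = 2
  λ = -1: algebraic multiplicity = 1, geometric multiplicity = 1

Determining the block sizes for each eigenvalue:
  λ = -2: 2 blocks summing to 3 forces exactly one block of size 2 and the rest size 1 → block sizes [2, 1]
  λ = -1: one block (gm = 1), so the single block has size am = 1 → block sizes [1]

Assembling the blocks gives a Jordan form
J =
  [-2,  1,  0,  0]
  [ 0, -2,  0,  0]
  [ 0,  0, -2,  0]
  [ 0,  0,  0, -1]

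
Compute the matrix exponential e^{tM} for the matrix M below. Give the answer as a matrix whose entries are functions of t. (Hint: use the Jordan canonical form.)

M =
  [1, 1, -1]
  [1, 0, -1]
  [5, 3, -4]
e^{tM} =
  [2*t*exp(-t) + exp(-t), t*exp(-t), -t*exp(-t)]
  [-t^2*exp(-t) + t*exp(-t), -t^2*exp(-t)/2 + t*exp(-t) + exp(-t), t^2*exp(-t)/2 - t*exp(-t)]
  [-t^2*exp(-t) + 5*t*exp(-t), -t^2*exp(-t)/2 + 3*t*exp(-t), t^2*exp(-t)/2 - 3*t*exp(-t) + exp(-t)]

Strategy: write M = P · J · P⁻¹ where J is a Jordan canonical form, so e^{tM} = P · e^{tJ} · P⁻¹, and e^{tJ} can be computed block-by-block.

M has Jordan form
J =
  [-1,  1,  0]
  [ 0, -1,  1]
  [ 0,  0, -1]
(up to reordering of blocks).

Per-block formulas:
  For a 3×3 Jordan block J_3(-1): exp(t · J_3(-1)) = e^(-1t)·(I + t·N + (t^2/2)·N^2), where N is the 3×3 nilpotent shift.

After assembling e^{tJ} and conjugating by P, we get:

e^{tM} =
  [2*t*exp(-t) + exp(-t), t*exp(-t), -t*exp(-t)]
  [-t^2*exp(-t) + t*exp(-t), -t^2*exp(-t)/2 + t*exp(-t) + exp(-t), t^2*exp(-t)/2 - t*exp(-t)]
  [-t^2*exp(-t) + 5*t*exp(-t), -t^2*exp(-t)/2 + 3*t*exp(-t), t^2*exp(-t)/2 - 3*t*exp(-t) + exp(-t)]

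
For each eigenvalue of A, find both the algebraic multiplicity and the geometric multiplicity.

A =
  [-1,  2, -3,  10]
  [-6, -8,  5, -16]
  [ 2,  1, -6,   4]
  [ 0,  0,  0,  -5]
λ = -5: alg = 4, geom = 2

Step 1 — factor the characteristic polynomial to read off the algebraic multiplicities:
  χ_A(x) = (x + 5)^4

Step 2 — compute geometric multiplicities via the rank-nullity identity g(λ) = n − rank(A − λI):
  rank(A − (-5)·I) = 2, so dim ker(A − (-5)·I) = n − 2 = 2

Summary:
  λ = -5: algebraic multiplicity = 4, geometric multiplicity = 2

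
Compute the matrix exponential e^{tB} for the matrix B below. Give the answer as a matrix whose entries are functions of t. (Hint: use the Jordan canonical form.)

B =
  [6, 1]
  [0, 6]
e^{tB} =
  [exp(6*t), t*exp(6*t)]
  [0, exp(6*t)]

Strategy: write B = P · J · P⁻¹ where J is a Jordan canonical form, so e^{tB} = P · e^{tJ} · P⁻¹, and e^{tJ} can be computed block-by-block.

B has Jordan form
J =
  [6, 1]
  [0, 6]
(up to reordering of blocks).

Per-block formulas:
  For a 2×2 Jordan block J_2(6): exp(t · J_2(6)) = e^(6t)·(I + t·N), where N is the 2×2 nilpotent shift.

After assembling e^{tJ} and conjugating by P, we get:

e^{tB} =
  [exp(6*t), t*exp(6*t)]
  [0, exp(6*t)]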